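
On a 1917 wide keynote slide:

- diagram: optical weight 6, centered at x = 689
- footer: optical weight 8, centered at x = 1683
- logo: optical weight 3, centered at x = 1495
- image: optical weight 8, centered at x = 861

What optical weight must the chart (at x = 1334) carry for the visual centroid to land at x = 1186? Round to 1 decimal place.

Known weights sum to 6 + 8 + 3 + 8 = 25; their moment is 6·689 + 8·1683 + 3·1495 + 8·861 = 28971.
Set Σw·x/Σw = 1186: (28971 + 1334w) = 1186·(25 + w).
So w = (1186·25 − 28971)/(1334 − 1186) = 679/148 ≈ 4.59.

w ≈ 4.6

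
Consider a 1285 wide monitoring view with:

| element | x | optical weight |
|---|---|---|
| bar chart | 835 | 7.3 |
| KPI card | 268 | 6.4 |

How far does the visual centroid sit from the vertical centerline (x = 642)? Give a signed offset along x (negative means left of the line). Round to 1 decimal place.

Σw = 7.3 + 6.4 = 13.7.
Σw·x = 7.3·835 + 6.4·268 = 7810.7, so x̄ = 7810.7/13.7 ≈ 570.12.
Offset from x = 642: 570.12 − 642 ≈ -71.88.

≈ -71.9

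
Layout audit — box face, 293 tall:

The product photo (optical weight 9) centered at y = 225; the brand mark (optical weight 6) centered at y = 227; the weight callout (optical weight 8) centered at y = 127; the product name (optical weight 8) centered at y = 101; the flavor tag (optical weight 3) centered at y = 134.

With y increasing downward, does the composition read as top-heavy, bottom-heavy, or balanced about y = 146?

Weights sum to 9 + 6 + 8 + 8 + 3 = 34.
Σw·y = 9·225 + 6·227 + 8·127 + 8·101 + 3·134 = 5613, so ȳ = 5613/34 ≈ 165.09.
165.1 lies below (larger y than) the midline 146, so the layout is bottom-heavy.

bottom-heavy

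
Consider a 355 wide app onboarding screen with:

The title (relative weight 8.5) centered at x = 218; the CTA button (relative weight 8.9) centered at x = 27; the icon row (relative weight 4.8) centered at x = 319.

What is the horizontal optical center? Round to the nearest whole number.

Σw = 8.5 + 8.9 + 4.8 = 22.2.
x-moment: 8.5·218 + 8.9·27 + 4.8·319 = 3624.5; centroid 3624.5/22.2 ≈ 163.27.

x ≈ 163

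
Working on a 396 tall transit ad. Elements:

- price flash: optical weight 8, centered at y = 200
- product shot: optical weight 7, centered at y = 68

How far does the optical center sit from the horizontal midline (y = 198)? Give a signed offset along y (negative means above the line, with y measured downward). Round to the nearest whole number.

Weights sum to 8 + 7 = 15.
Σw·y = 8·200 + 7·68 = 2076, so ȳ = 2076/15 ≈ 138.40.
Against y = 198, that's 138.40 − 198 = -59.60.

≈ -60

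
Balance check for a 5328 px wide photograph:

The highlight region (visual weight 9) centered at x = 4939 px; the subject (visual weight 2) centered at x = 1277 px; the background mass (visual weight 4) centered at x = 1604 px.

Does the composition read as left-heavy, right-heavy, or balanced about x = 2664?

right-heavy

Weights sum to 9 + 2 + 4 = 15.
Σw·x = 9·4939 + 2·1277 + 4·1604 = 53421, so x̄ = 53421/15 ≈ 3561.40.
3561.4 vs midline 2664 → right-heavy.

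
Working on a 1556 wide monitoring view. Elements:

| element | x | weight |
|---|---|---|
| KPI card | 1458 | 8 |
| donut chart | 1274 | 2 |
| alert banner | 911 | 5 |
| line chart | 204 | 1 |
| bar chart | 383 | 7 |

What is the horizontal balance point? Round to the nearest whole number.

Total weight = 8 + 2 + 5 + 1 + 7 = 23.
Σw·x = 8·1458 + 2·1274 + 5·911 + 1·204 + 7·383 = 21652, so x̄ = 21652/23 ≈ 941.39.

x ≈ 941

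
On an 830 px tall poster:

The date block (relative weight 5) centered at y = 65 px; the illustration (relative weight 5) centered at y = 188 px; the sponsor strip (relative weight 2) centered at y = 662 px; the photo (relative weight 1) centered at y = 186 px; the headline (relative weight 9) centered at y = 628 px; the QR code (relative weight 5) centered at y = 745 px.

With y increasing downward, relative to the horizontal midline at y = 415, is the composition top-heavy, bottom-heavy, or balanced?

Σw = 5 + 5 + 2 + 1 + 9 + 5 = 27.
y: moment 12152 / weight 27 ≈ 450.07
450.1 vs midline 415 → bottom-heavy.

bottom-heavy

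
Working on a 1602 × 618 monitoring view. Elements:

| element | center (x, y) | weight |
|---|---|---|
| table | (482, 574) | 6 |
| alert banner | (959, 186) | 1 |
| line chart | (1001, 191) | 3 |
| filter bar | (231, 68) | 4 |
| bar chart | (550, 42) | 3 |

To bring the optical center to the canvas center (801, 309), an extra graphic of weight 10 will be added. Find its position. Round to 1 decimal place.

(1219.9, 374.2)

After adding the extra graphic, total weight = 6 + 1 + 3 + 4 + 3 + 10 = 27.
Along x: (9428 + 10·x) / 27 = 801 (existing moment 6·482 + 1·959 + 3·1001 + 4·231 + 3·550 = 9428) ⇒ x = (21627 − 9428) / 10 ≈ 1219.90.
Along y: (4601 + 10·y) / 27 = 309 (existing moment 6·574 + 1·186 + 3·191 + 4·68 + 3·42 = 4601) ⇒ y = (8343 − 4601) / 10 ≈ 374.20.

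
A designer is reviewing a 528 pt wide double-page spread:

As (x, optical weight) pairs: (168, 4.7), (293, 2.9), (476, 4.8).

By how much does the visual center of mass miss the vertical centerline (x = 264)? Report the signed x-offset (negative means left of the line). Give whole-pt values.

≈ 52 pt

Σw = 4.7 + 2.9 + 4.8 = 12.4.
x-moment: 4.7·168 + 2.9·293 + 4.8·476 = 3924.1; centroid 3924.1/12.4 ≈ 316.46.
Difference: 316.46 − 264 ≈ 52.46.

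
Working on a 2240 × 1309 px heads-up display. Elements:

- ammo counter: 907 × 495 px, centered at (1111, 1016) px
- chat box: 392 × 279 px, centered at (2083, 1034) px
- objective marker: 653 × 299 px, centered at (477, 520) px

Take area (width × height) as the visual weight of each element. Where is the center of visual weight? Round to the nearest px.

(1088, 890)

Areas: ammo counter 907·495 = 448965, chat box 392·279 = 109368, objective marker 653·299 = 195247. Total weight = 753580.
x-moment: 448965·1111 + 109368·2083 + 195247·477 = 819746478; centroid 819746478/753580 ≈ 1087.80.
y-moment: 448965·1016 + 109368·1034 + 195247·520 = 670763392; centroid 670763392/753580 ≈ 890.10.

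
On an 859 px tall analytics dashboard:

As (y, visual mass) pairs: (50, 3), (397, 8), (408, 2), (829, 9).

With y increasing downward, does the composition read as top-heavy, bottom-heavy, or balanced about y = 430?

bottom-heavy

Σw = 3 + 8 + 2 + 9 = 22.
y: (3·50 + 8·397 + 2·408 + 9·829) / 22 = 11603 / 22 ≈ 527.41
527.4 vs midline 430 → bottom-heavy.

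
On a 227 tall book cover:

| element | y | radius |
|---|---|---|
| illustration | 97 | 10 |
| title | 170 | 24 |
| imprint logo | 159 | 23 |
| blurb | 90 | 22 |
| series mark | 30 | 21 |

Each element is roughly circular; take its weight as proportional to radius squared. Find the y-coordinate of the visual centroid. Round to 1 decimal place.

y ≈ 116.7

r² weights: illustration 10² = 100, title 24² = 576, imprint logo 23² = 529, blurb 22² = 484, series mark 21² = 441. Total = 2130.
Σw·y = 100·97 + 576·170 + 529·159 + 484·90 + 441·30 = 248521, so ȳ = 248521/2130 ≈ 116.68.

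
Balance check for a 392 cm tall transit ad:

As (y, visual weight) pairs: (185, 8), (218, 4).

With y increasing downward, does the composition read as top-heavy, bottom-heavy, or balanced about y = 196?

Weights sum to 8 + 4 = 12.
Σw·y = 8·185 + 4·218 = 2352, so ȳ = 2352/12 ≈ 196.00.
That equals the midline 196 — balanced.

balanced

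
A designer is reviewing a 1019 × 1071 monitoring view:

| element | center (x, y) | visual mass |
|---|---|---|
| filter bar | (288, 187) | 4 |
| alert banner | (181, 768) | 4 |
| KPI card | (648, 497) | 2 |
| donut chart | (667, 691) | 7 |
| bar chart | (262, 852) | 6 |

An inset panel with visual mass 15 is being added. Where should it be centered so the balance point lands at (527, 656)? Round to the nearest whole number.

After adding the inset panel, total weight = 4 + 4 + 2 + 7 + 6 + 15 = 38.
x: need Σw·x = 38·527 = 20026. Existing = 4·288 + 4·181 + 2·648 + 7·667 + 6·262 = 9413. Remainder 10613 / 15 ≈ 707.53.
y: need Σw·y = 38·656 = 24928. Existing = 4·187 + 4·768 + 2·497 + 7·691 + 6·852 = 14763. Remainder 10165 / 15 ≈ 677.67.

(708, 678)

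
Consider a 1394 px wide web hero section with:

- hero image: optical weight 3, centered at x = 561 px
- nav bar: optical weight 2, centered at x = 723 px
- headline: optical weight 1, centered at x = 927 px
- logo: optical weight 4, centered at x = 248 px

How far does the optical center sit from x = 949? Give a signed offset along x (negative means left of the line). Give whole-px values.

≈ -444 px

Weights sum to 3 + 2 + 1 + 4 = 10.
x-moment: 3·561 + 2·723 + 1·927 + 4·248 = 5048; centroid 5048/10 ≈ 504.80.
Offset from x = 949: 504.80 − 949 ≈ -444.20.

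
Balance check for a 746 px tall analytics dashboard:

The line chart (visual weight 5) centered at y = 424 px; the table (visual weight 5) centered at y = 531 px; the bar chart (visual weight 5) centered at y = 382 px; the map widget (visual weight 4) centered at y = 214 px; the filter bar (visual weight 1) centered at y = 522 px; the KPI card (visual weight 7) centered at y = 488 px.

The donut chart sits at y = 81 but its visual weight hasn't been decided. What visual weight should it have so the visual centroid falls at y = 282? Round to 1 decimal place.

Known weights sum to 5 + 5 + 5 + 4 + 1 + 7 = 27; their moment is 5·424 + 5·531 + 5·382 + 4·214 + 1·522 + 7·488 = 11479.
Set Σw·y/Σw = 282: (11479 + 81w) = 282·(27 + w).
Rearranging, w·(81 − 282) = 282·27 − 11479 = -3865, so w ≈ -3865/-201 = 19.23.

w ≈ 19.2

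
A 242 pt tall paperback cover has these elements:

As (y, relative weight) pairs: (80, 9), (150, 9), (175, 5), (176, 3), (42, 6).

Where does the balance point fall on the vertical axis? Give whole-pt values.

Σw = 9 + 9 + 5 + 3 + 6 = 32.
Σw·y = 9·80 + 9·150 + 5·175 + 3·176 + 6·42 = 3725, so ȳ = 3725/32 ≈ 116.41.

y ≈ 116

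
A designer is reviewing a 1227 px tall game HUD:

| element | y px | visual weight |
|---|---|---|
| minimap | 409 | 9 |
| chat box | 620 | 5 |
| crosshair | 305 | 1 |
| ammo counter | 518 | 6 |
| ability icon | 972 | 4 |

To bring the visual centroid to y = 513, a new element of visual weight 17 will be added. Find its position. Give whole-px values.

After adding the new element, total weight = 9 + 5 + 1 + 6 + 4 + 17 = 42.
Along y: (14082 + 17·y) / 42 = 513 (existing moment 9·409 + 5·620 + 1·305 + 6·518 + 4·972 = 14082) ⇒ y = (21546 − 14082) / 17 ≈ 439.06.

y ≈ 439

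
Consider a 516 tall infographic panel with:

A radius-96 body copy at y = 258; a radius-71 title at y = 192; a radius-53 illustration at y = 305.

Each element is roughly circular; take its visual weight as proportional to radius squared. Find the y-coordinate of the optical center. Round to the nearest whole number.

y ≈ 246

r² weights: body copy 96² = 9216, title 71² = 5041, illustration 53² = 2809. Total = 17066.
y-moment: 9216·258 + 5041·192 + 2809·305 = 4202345; centroid 4202345/17066 ≈ 246.24.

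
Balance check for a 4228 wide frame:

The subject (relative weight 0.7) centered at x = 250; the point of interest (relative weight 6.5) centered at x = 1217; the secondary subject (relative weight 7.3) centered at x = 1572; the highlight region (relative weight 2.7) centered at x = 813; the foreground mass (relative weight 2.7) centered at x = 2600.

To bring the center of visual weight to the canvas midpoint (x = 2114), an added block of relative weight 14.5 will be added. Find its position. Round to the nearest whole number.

After adding the added block, total weight = 0.7 + 6.5 + 7.3 + 2.7 + 2.7 + 14.5 = 34.4.
x: need Σw·x = 34.4·2114 = 72721.6. Existing = 0.7·250 + 6.5·1217 + 7.3·1572 + 2.7·813 + 2.7·2600 = 28776.2. Remainder 43945.4 / 14.5 ≈ 3030.72.

x ≈ 3031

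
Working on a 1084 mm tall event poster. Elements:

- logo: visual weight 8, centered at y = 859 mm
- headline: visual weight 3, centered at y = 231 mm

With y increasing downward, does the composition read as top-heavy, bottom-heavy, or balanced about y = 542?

Total weight = 8 + 3 = 11.
Σw·y = 8·859 + 3·231 = 7565, so ȳ = 7565/11 ≈ 687.73.
687.7 vs midline 542 → bottom-heavy.

bottom-heavy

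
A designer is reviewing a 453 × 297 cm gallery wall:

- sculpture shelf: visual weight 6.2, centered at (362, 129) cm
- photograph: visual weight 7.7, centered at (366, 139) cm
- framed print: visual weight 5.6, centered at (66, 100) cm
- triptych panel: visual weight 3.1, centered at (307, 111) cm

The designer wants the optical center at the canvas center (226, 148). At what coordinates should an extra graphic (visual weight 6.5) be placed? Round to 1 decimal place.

(29.6, 235.8)

After adding the extra graphic, total weight = 6.2 + 7.7 + 5.6 + 3.1 + 6.5 = 29.1.
x: target moment 29.1×226 = 6576.6; current 6.2·362 + 7.7·366 + 5.6·66 + 3.1·307 = 6383.9; the extra graphic supplies 192.7, so x = 192.7/6.5 ≈ 29.65.
y: target moment 29.1×148 = 4306.8; current 6.2·129 + 7.7·139 + 5.6·100 + 3.1·111 = 2774.2; the extra graphic supplies 1532.6, so y = 1532.6/6.5 ≈ 235.78.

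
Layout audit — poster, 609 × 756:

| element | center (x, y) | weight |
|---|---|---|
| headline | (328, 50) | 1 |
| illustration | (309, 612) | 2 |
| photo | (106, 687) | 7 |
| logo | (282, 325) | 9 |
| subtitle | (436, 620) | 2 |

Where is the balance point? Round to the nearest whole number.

(243, 488)

Weights sum to 1 + 2 + 7 + 9 + 2 = 21.
x-moment: 1·328 + 2·309 + 7·106 + 9·282 + 2·436 = 5098; centroid 5098/21 ≈ 242.76.
y-moment: 1·50 + 2·612 + 7·687 + 9·325 + 2·620 = 10248; centroid 10248/21 ≈ 488.00.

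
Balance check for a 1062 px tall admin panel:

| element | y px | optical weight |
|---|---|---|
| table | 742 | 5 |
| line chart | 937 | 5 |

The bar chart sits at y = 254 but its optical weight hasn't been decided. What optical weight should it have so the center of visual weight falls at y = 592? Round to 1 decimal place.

Existing Σw = 10 (5 + 5); existing moment 5·742 + 5·937 = 8395.
Set Σw·y/Σw = 592: (8395 + 254w) = 592·(10 + w).
Rearranging, w·(254 − 592) = 592·10 − 8395 = -2475, so w ≈ -2475/-338 = 7.32.

w ≈ 7.3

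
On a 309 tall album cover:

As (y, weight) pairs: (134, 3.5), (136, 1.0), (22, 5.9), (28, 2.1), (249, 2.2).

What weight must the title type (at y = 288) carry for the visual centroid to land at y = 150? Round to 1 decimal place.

Existing Σw = 14.7 (3.5 + 1.0 + 5.9 + 2.1 + 2.2); existing moment 3.5·134 + 1.0·136 + 5.9·22 + 2.1·28 + 2.2·249 = 1341.4.
Set Σw·y/Σw = 150: (1341.4 + 288w) = 150·(14.7 + w).
So w = (150·14.7 − 1341.4)/(288 − 150) = 863.6/138 ≈ 6.26.

w ≈ 6.3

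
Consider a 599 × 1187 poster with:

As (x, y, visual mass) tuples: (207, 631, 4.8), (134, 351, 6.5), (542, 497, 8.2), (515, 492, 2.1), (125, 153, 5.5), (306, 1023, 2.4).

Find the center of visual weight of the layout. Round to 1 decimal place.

Total weight = 4.8 + 6.5 + 8.2 + 2.1 + 5.5 + 2.4 = 29.5.
Σw·x = 4.8·207 + 6.5·134 + 8.2·542 + 2.1·515 + 5.5·125 + 2.4·306 = 8812.4, so x̄ = 8812.4/29.5 ≈ 298.73.
Σw·y = 4.8·631 + 6.5·351 + 8.2·497 + 2.1·492 + 5.5·153 + 2.4·1023 = 13715.6, so ȳ = 13715.6/29.5 ≈ 464.94.

(298.7, 464.9)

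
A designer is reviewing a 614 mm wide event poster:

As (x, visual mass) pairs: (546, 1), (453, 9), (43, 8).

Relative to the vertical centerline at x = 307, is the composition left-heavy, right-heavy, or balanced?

Weights sum to 1 + 9 + 8 = 18.
x-moment: 1·546 + 9·453 + 8·43 = 4967; centroid 4967/18 ≈ 275.94.
275.9 vs midline 307 → left-heavy.

left-heavy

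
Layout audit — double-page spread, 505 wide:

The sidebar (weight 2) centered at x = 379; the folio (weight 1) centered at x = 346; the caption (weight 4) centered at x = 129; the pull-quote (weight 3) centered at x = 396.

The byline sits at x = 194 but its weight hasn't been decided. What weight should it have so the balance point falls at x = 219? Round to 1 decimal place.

Known weights sum to 2 + 1 + 4 + 3 = 10; their moment is 2·379 + 1·346 + 4·129 + 3·396 = 2808.
For the centroid to hit 219: (2808 + w·194) / (10 + w) = 219.
Solving: w = (219·10 − 2808) / (194 − 219) = -618 / -25 ≈ 24.72.

w ≈ 24.7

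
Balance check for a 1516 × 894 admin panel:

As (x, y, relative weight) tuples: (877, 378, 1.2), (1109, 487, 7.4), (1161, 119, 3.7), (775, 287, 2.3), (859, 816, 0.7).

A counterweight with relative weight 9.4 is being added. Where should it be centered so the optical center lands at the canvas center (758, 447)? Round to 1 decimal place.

With the counterweight, Σw becomes 1.2 + 7.4 + 3.7 + 2.3 + 0.7 + 9.4 = 24.7.
x: target moment 24.7×758 = 18722.6; current 1.2·877 + 7.4·1109 + 3.7·1161 + 2.3·775 + 0.7·859 = 15938.5; the counterweight supplies 2784.1, so x = 2784.1/9.4 ≈ 296.18.
y: target moment 24.7×447 = 11040.9; current 1.2·378 + 7.4·487 + 3.7·119 + 2.3·287 + 0.7·816 = 5729.0; the counterweight supplies 5311.9, so y = 5311.9/9.4 ≈ 565.10.

(296.2, 565.1)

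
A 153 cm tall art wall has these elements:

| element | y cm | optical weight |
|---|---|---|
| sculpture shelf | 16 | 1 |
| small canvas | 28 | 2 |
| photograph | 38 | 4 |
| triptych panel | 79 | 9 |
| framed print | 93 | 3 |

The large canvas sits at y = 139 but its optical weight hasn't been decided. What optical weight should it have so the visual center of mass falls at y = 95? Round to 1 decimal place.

Fixed elements: Σw = 1 + 2 + 4 + 9 + 3 = 19, Σw·y = 1·16 + 2·28 + 4·38 + 9·79 + 3·93 = 1214.
For the centroid to hit 95: (1214 + w·139) / (19 + w) = 95.
Solving: w = (95·19 − 1214) / (139 − 95) = 591 / 44 ≈ 13.43.

w ≈ 13.4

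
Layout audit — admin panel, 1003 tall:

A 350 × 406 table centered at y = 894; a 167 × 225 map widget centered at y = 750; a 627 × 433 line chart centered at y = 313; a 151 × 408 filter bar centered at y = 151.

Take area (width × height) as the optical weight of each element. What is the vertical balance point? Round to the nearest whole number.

y ≈ 487

Areas: table 350·406 = 142100, map widget 167·225 = 37575, line chart 627·433 = 271491, filter bar 151·408 = 61608. Total weight = 512774.
y-moment: 142100·894 + 37575·750 + 271491·313 + 61608·151 = 249498141; centroid 249498141/512774 ≈ 486.57.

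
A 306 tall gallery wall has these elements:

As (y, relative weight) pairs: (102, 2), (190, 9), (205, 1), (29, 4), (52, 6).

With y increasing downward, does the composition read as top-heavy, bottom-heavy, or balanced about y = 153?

top-heavy

Σw = 2 + 9 + 1 + 4 + 6 = 22.
y: (2·102 + 9·190 + 1·205 + 4·29 + 6·52) / 22 = 2547 / 22 ≈ 115.77
115.8 lies above (smaller y than) the midline 153, so the layout is top-heavy.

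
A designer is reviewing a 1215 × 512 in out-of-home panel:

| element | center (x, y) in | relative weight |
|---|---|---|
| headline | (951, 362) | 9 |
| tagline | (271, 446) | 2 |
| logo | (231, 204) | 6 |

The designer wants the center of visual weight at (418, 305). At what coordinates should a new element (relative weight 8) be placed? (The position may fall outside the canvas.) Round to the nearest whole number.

After adding the new element, total weight = 9 + 2 + 6 + 8 = 25.
Along x: (10487 + 8·x) / 25 = 418 (existing moment 9·951 + 2·271 + 6·231 = 10487) ⇒ x = (10450 − 10487) / 8 ≈ -4.62.
Along y: (5374 + 8·y) / 25 = 305 (existing moment 9·362 + 2·446 + 6·204 = 5374) ⇒ y = (7625 − 5374) / 8 ≈ 281.38.

(-5, 281)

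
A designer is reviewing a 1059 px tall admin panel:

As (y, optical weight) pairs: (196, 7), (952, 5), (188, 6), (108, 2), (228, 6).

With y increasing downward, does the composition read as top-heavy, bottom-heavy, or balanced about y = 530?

Total weight = 7 + 5 + 6 + 2 + 6 = 26.
y: (7·196 + 5·952 + 6·188 + 2·108 + 6·228) / 26 = 8844 / 26 ≈ 340.15
Since 340.2 is above (smaller y than) 530, the composition reads top-heavy.

top-heavy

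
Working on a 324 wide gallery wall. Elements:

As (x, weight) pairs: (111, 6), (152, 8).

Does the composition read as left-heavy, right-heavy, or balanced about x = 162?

left-heavy

Σw = 6 + 8 = 14.
Σw·x = 6·111 + 8·152 = 1882, so x̄ = 1882/14 ≈ 134.43.
134.4 lies left of the midline 162, so the layout is left-heavy.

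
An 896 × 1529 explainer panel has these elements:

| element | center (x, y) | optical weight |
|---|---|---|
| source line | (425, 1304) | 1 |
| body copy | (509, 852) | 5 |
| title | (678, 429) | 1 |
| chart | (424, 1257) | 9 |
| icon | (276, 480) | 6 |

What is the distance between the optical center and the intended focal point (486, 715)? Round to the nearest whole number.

≈ 215

Total weight = 1 + 5 + 1 + 9 + 6 = 22.
x-moment: 1·425 + 5·509 + 1·678 + 9·424 + 6·276 = 9120; centroid 9120/22 ≈ 414.55.
y-moment: 1·1304 + 5·852 + 1·429 + 9·1257 + 6·480 = 20186; centroid 20186/22 ≈ 917.55.
From (486, 715): dx = -71.45, dy = 202.55, so the distance is √(dx²+dy²) ≈ 214.78.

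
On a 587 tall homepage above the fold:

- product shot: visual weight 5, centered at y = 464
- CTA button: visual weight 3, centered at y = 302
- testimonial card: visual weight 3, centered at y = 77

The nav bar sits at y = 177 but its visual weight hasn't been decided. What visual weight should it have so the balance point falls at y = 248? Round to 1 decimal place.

w ≈ 10.3

Fixed elements: Σw = 5 + 3 + 3 = 11, Σw·y = 5·464 + 3·302 + 3·77 = 3457.
For the centroid to hit 248: (3457 + w·177) / (11 + w) = 248.
So w = (248·11 − 3457)/(177 − 248) = -729/-71 ≈ 10.27.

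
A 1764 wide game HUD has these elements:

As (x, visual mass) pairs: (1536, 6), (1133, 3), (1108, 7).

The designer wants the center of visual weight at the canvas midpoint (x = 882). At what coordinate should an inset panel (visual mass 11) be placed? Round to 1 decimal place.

x ≈ 313.0

New total weight: (6 + 3 + 7) + 11 = 27.
x: target moment 27×882 = 23814; current 6·1536 + 3·1133 + 7·1108 = 20371; the inset panel supplies 3443, so x = 3443/11 ≈ 313.00.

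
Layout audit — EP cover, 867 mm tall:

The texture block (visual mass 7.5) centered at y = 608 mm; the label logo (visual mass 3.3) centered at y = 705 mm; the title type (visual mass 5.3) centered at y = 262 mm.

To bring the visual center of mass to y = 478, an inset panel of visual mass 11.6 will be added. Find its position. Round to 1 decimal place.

y ≈ 428.1

New total weight: (7.5 + 3.3 + 5.3) + 11.6 = 27.7.
y: target moment 27.7×478 = 13240.6; current 7.5·608 + 3.3·705 + 5.3·262 = 8275.1; the inset panel supplies 4965.5, so y = 4965.5/11.6 ≈ 428.06.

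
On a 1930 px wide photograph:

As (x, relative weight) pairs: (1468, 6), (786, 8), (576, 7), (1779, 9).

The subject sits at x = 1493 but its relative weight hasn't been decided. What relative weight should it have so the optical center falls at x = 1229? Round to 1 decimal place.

Known weights sum to 6 + 8 + 7 + 9 = 30; their moment is 6·1468 + 8·786 + 7·576 + 9·1779 = 35139.
For the centroid to hit 1229: (35139 + w·1493) / (30 + w) = 1229.
Solving: w = (1229·30 − 35139) / (1493 − 1229) = 1731 / 264 ≈ 6.56.

w ≈ 6.6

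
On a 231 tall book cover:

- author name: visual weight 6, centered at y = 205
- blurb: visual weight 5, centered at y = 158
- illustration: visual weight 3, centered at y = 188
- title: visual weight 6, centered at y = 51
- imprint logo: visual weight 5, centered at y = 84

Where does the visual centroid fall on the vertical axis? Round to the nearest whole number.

y ≈ 132

Σw = 6 + 5 + 3 + 6 + 5 = 25.
y-moment: 6·205 + 5·158 + 3·188 + 6·51 + 5·84 = 3310; centroid 3310/25 ≈ 132.40.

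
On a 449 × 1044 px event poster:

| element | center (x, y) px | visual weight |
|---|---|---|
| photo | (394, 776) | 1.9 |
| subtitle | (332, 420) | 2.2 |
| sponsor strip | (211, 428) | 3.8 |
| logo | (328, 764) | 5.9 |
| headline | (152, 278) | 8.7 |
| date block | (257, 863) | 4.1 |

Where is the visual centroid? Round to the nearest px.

Σw = 1.9 + 2.2 + 3.8 + 5.9 + 8.7 + 4.1 = 26.6.
Σw·x = 6592.1; x̄ = 6592.1/26.6 ≈ 247.82.
y: moment 14489.3 / weight 26.6 ≈ 544.71

(248, 545)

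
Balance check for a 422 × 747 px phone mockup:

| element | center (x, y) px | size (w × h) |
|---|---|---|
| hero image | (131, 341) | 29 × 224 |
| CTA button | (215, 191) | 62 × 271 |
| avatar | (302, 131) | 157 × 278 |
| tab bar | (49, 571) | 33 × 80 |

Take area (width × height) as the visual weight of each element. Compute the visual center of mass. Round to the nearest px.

Areas: hero image 29·224 = 6496, CTA button 62·271 = 16802, avatar 157·278 = 43646, tab bar 33·80 = 2640. Total weight = 69584.
x-moment: 6496·131 + 16802·215 + 43646·302 + 2640·49 = 17773858; centroid 17773858/69584 ≈ 255.43.
y-moment: 6496·341 + 16802·191 + 43646·131 + 2640·571 = 12649384; centroid 12649384/69584 ≈ 181.79.

(255, 182)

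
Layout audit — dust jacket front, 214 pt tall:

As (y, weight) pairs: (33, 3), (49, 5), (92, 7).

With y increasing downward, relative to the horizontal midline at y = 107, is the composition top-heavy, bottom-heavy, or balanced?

Weights sum to 3 + 5 + 7 = 15.
y: (3·33 + 5·49 + 7·92) / 15 = 988 / 15 ≈ 65.87
65.9 lies above (smaller y than) the midline 107, so the layout is top-heavy.

top-heavy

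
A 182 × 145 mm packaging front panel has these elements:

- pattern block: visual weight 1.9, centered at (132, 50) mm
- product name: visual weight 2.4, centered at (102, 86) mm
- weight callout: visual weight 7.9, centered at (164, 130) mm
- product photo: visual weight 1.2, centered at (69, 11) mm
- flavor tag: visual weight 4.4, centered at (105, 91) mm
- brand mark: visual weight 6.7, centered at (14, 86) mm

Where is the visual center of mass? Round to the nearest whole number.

Σw = 1.9 + 2.4 + 7.9 + 1.2 + 4.4 + 6.7 = 24.5.
Σw·x = 1.9·132 + 2.4·102 + 7.9·164 + 1.2·69 + 4.4·105 + 6.7·14 = 2429.8, so x̄ = 2429.8/24.5 ≈ 99.18.
Σw·y = 1.9·50 + 2.4·86 + 7.9·130 + 1.2·11 + 4.4·91 + 6.7·86 = 2318.2, so ȳ = 2318.2/24.5 ≈ 94.62.

(99, 95)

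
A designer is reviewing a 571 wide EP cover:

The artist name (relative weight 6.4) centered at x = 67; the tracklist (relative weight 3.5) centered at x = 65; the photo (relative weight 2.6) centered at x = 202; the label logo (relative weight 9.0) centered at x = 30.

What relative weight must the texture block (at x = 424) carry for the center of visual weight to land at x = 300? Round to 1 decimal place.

w ≈ 40.3

Fixed elements: Σw = 6.4 + 3.5 + 2.6 + 9.0 = 21.5, Σw·x = 6.4·67 + 3.5·65 + 2.6·202 + 9.0·30 = 1451.5.
For the centroid to hit 300: (1451.5 + w·424) / (21.5 + w) = 300.
Solving: w = (300·21.5 − 1451.5) / (424 − 300) = 4998.5 / 124 ≈ 40.31.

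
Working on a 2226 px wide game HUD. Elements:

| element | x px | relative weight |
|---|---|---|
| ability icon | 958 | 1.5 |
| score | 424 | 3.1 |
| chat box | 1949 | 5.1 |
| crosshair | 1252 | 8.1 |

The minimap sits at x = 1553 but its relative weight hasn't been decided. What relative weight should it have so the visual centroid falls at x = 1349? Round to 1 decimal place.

w ≈ 5.8

Known weights sum to 1.5 + 3.1 + 5.1 + 8.1 = 17.8; their moment is 1.5·958 + 3.1·424 + 5.1·1949 + 8.1·1252 = 22832.5.
For the centroid to hit 1349: (22832.5 + w·1553) / (17.8 + w) = 1349.
Rearranging, w·(1553 − 1349) = 1349·17.8 − 22832.5 = 1179.7, so w ≈ 1179.7/204 = 5.78.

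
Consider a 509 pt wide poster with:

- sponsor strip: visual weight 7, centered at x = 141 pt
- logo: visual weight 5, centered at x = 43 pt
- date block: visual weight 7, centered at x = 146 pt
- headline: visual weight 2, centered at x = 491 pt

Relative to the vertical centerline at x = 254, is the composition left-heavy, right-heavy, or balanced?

left-heavy

Weights sum to 7 + 5 + 7 + 2 = 21.
x: (7·141 + 5·43 + 7·146 + 2·491) / 21 = 3206 / 21 ≈ 152.67
152.7 vs midline 254 → left-heavy.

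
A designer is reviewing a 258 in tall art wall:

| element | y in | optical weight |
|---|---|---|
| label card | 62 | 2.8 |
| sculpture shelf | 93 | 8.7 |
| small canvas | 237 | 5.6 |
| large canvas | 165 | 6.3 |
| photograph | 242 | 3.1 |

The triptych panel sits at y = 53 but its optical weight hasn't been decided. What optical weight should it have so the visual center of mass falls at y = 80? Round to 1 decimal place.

Fixed elements: Σw = 2.8 + 8.7 + 5.6 + 6.3 + 3.1 = 26.5, Σw·y = 2.8·62 + 8.7·93 + 5.6·237 + 6.3·165 + 3.1·242 = 4099.6.
For the centroid to hit 80: (4099.6 + w·53) / (26.5 + w) = 80.
Solving: w = (80·26.5 − 4099.6) / (53 − 80) = -1979.6 / -27 ≈ 73.32.

w ≈ 73.3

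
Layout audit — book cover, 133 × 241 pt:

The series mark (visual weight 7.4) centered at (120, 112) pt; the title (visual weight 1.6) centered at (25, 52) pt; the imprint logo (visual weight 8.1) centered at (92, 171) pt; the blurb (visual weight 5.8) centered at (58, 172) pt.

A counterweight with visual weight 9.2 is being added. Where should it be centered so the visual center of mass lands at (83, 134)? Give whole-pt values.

(71, 109)

After adding the counterweight, total weight = 7.4 + 1.6 + 8.1 + 5.8 + 9.2 = 32.1.
Along x: (2009.6 + 9.2·x) / 32.1 = 83 (existing moment 7.4·120 + 1.6·25 + 8.1·92 + 5.8·58 = 2009.6) ⇒ x = (2664.3 − 2009.6) / 9.2 ≈ 71.16.
Along y: (3294.7 + 9.2·y) / 32.1 = 134 (existing moment 7.4·112 + 1.6·52 + 8.1·171 + 5.8·172 = 3294.7) ⇒ y = (4301.4 − 3294.7) / 9.2 ≈ 109.42.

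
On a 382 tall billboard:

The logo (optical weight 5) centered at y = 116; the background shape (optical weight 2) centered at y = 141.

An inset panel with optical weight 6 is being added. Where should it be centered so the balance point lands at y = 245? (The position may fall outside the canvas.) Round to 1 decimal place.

New total weight: (5 + 2) + 6 = 13.
Along y: (862 + 6·y) / 13 = 245 (existing moment 5·116 + 2·141 = 862) ⇒ y = (3185 − 862) / 6 ≈ 387.17.

y ≈ 387.2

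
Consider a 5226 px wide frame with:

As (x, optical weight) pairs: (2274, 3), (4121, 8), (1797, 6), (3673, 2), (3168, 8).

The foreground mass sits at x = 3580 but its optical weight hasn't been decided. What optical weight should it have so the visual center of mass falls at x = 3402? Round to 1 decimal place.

Fixed elements: Σw = 3 + 8 + 6 + 2 + 8 = 27, Σw·x = 3·2274 + 8·4121 + 6·1797 + 2·3673 + 8·3168 = 83262.
Balance at x = 3402 requires (83262 + w·3580) / (27 + w) = 3402.
So w = (3402·27 − 83262)/(3580 − 3402) = 8592/178 ≈ 48.27.

w ≈ 48.3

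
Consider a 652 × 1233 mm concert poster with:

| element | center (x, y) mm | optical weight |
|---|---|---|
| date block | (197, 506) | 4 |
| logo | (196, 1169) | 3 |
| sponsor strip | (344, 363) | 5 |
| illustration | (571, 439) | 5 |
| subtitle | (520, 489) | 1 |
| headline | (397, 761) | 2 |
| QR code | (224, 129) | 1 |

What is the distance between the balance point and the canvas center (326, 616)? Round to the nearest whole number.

Weights sum to 4 + 3 + 5 + 5 + 1 + 2 + 1 = 21.
x-moment: 4·197 + 3·196 + 5·344 + 5·571 + 1·520 + 2·397 + 1·224 = 7489; centroid 7489/21 ≈ 356.62.
y-moment: 4·506 + 3·1169 + 5·363 + 5·439 + 1·489 + 2·761 + 1·129 = 11681; centroid 11681/21 ≈ 556.24.
Relative to (326, 616): Δ = (30.62, -59.76); |Δ| = √(30.62² + -59.76²) ≈ 67.15.

≈ 67 mm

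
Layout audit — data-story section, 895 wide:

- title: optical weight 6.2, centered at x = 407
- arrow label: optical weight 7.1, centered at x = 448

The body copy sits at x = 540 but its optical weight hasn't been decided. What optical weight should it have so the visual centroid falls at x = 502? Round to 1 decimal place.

Fixed elements: Σw = 6.2 + 7.1 = 13.3, Σw·x = 6.2·407 + 7.1·448 = 5704.2.
Balance at x = 502 requires (5704.2 + w·540) / (13.3 + w) = 502.
So w = (502·13.3 − 5704.2)/(540 − 502) = 972.4/38 ≈ 25.59.

w ≈ 25.6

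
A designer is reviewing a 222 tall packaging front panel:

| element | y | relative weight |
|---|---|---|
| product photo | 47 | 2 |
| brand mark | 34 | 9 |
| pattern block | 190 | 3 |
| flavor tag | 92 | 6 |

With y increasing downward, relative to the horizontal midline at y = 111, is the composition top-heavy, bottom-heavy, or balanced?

top-heavy

Total weight = 2 + 9 + 3 + 6 = 20.
y: (2·47 + 9·34 + 3·190 + 6·92) / 20 = 1522 / 20 ≈ 76.10
76.1 vs midline 111 → top-heavy.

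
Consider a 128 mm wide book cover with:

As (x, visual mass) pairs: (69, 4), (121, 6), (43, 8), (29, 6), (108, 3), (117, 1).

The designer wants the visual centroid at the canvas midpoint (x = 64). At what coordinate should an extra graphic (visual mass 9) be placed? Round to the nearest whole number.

With the extra graphic, Σw becomes 4 + 6 + 8 + 6 + 3 + 1 + 9 = 37.
Along x: (1961 + 9·x) / 37 = 64 (existing moment 4·69 + 6·121 + 8·43 + 6·29 + 3·108 + 1·117 = 1961) ⇒ x = (2368 − 1961) / 9 ≈ 45.22.

x ≈ 45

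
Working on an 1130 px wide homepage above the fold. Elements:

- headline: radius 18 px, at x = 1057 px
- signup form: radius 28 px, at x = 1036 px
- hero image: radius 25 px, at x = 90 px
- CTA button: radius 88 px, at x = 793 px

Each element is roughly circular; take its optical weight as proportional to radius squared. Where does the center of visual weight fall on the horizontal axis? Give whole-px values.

r² weights: headline 18² = 324, signup form 28² = 784, hero image 25² = 625, CTA button 88² = 7744. Total = 9477.
x-moment: 324·1057 + 784·1036 + 625·90 + 7744·793 = 7351934; centroid 7351934/9477 ≈ 775.77.

x ≈ 776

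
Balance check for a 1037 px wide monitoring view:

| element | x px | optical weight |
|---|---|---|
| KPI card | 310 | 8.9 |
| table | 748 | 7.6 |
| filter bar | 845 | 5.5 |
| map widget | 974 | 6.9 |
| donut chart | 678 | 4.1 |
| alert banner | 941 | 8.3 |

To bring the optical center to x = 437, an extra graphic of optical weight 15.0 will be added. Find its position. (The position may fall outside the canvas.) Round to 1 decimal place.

New total weight: (8.9 + 7.6 + 5.5 + 6.9 + 4.1 + 8.3) + 15.0 = 56.3.
x: need Σw·x = 56.3·437 = 24603.1. Existing = 8.9·310 + 7.6·748 + 5.5·845 + 6.9·974 + 4.1·678 + 8.3·941 = 30402.0. Remainder -5798.9 / 15.0 ≈ -386.59.

x ≈ -386.6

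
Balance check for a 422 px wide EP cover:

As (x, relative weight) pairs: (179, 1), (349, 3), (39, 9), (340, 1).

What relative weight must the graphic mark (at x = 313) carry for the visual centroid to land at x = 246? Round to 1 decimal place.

w ≈ 22.8

Existing Σw = 14 (1 + 3 + 9 + 1); existing moment 1·179 + 3·349 + 9·39 + 1·340 = 1917.
Set Σw·x/Σw = 246: (1917 + 313w) = 246·(14 + w).
Rearranging, w·(313 − 246) = 246·14 − 1917 = 1527, so w ≈ 1527/67 = 22.79.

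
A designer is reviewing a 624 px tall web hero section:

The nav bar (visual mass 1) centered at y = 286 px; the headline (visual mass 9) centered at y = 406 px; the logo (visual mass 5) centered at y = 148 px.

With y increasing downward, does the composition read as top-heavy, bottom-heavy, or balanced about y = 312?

balanced

Σw = 1 + 9 + 5 = 15.
y: (1·286 + 9·406 + 5·148) / 15 = 4680 / 15 ≈ 312.00
312.00 = 312 exactly: balanced.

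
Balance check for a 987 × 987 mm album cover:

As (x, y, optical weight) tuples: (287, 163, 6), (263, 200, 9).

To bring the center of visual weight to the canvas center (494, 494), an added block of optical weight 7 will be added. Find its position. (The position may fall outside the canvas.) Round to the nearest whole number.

With the added block, Σw becomes 6 + 9 + 7 = 22.
x: need Σw·x = 22·494 = 10868. Existing = 6·287 + 9·263 = 4089. Remainder 6779 / 7 ≈ 968.43.
y: need Σw·y = 22·494 = 10868. Existing = 6·163 + 9·200 = 2778. Remainder 8090 / 7 ≈ 1155.71.

(968, 1156)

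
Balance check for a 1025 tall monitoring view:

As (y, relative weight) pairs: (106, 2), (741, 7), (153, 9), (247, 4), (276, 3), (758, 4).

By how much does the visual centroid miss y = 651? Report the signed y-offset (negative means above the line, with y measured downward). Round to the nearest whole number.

Total weight = 2 + 7 + 9 + 4 + 3 + 4 = 29.
Σw·y = 2·106 + 7·741 + 9·153 + 4·247 + 3·276 + 4·758 = 11624, so ȳ = 11624/29 ≈ 400.83.
Difference: 400.83 − 651 ≈ -250.17.

≈ -250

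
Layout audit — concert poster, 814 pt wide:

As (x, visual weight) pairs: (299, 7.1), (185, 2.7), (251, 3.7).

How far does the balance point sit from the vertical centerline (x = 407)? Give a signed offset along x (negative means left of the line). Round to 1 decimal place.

Total weight = 7.1 + 2.7 + 3.7 = 13.5.
Σw·x = 7.1·299 + 2.7·185 + 3.7·251 = 3551.1, so x̄ = 3551.1/13.5 ≈ 263.04.
Against x = 407, that's 263.04 − 407 = -143.96.

≈ -144.0 pt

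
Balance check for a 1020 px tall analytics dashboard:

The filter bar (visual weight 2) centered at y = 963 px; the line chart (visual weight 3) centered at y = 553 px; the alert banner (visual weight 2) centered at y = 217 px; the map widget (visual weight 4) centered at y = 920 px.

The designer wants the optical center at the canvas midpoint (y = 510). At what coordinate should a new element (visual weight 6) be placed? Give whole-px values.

y ≈ 162

After adding the new element, total weight = 2 + 3 + 2 + 4 + 6 = 17.
Along y: (7699 + 6·y) / 17 = 510 (existing moment 2·963 + 3·553 + 2·217 + 4·920 = 7699) ⇒ y = (8670 − 7699) / 6 ≈ 161.83.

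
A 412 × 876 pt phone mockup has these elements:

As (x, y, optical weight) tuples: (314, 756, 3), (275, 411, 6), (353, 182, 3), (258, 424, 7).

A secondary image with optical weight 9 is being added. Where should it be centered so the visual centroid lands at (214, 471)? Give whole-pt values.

With the secondary image, Σw becomes 3 + 6 + 3 + 7 + 9 = 28.
x: target moment 28×214 = 5992; current 3·314 + 6·275 + 3·353 + 7·258 = 5457; the secondary image supplies 535, so x = 535/9 ≈ 59.44.
y: target moment 28×471 = 13188; current 3·756 + 6·411 + 3·182 + 7·424 = 8248; the secondary image supplies 4940, so y = 4940/9 ≈ 548.89.

(59, 549)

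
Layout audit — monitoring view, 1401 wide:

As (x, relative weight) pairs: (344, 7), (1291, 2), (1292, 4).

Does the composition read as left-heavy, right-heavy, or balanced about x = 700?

Total weight = 7 + 2 + 4 = 13.
x: (7·344 + 2·1291 + 4·1292) / 13 = 10158 / 13 ≈ 781.38
781.4 vs midline 700 → right-heavy.

right-heavy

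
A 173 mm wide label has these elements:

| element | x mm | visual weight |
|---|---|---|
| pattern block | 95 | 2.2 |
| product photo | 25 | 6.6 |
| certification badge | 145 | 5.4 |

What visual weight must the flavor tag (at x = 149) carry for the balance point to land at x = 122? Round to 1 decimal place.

w ≈ 21.3

Known weights sum to 2.2 + 6.6 + 5.4 = 14.2; their moment is 2.2·95 + 6.6·25 + 5.4·145 = 1157.0.
Balance at x = 122 requires (1157.0 + w·149) / (14.2 + w) = 122.
Solving: w = (122·14.2 − 1157.0) / (149 − 122) = 575.4 / 27 ≈ 21.31.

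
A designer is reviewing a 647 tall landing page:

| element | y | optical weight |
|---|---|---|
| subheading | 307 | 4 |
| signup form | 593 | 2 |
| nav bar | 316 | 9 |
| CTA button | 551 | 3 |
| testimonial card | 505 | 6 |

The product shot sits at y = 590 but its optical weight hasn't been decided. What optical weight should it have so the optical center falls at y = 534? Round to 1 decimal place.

w ≈ 51.3

Existing Σw = 24 (4 + 2 + 9 + 3 + 6); existing moment 4·307 + 2·593 + 9·316 + 3·551 + 6·505 = 9941.
Set Σw·y/Σw = 534: (9941 + 590w) = 534·(24 + w).
So w = (534·24 − 9941)/(590 − 534) = 2875/56 ≈ 51.34.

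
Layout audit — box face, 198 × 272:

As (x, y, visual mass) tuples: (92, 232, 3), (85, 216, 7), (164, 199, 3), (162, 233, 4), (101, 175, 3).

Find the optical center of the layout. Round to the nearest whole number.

(116, 213)

Total weight = 3 + 7 + 3 + 4 + 3 = 20.
x-moment: 3·92 + 7·85 + 3·164 + 4·162 + 3·101 = 2314; centroid 2314/20 ≈ 115.70.
y-moment: 3·232 + 7·216 + 3·199 + 4·233 + 3·175 = 4262; centroid 4262/20 ≈ 213.10.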